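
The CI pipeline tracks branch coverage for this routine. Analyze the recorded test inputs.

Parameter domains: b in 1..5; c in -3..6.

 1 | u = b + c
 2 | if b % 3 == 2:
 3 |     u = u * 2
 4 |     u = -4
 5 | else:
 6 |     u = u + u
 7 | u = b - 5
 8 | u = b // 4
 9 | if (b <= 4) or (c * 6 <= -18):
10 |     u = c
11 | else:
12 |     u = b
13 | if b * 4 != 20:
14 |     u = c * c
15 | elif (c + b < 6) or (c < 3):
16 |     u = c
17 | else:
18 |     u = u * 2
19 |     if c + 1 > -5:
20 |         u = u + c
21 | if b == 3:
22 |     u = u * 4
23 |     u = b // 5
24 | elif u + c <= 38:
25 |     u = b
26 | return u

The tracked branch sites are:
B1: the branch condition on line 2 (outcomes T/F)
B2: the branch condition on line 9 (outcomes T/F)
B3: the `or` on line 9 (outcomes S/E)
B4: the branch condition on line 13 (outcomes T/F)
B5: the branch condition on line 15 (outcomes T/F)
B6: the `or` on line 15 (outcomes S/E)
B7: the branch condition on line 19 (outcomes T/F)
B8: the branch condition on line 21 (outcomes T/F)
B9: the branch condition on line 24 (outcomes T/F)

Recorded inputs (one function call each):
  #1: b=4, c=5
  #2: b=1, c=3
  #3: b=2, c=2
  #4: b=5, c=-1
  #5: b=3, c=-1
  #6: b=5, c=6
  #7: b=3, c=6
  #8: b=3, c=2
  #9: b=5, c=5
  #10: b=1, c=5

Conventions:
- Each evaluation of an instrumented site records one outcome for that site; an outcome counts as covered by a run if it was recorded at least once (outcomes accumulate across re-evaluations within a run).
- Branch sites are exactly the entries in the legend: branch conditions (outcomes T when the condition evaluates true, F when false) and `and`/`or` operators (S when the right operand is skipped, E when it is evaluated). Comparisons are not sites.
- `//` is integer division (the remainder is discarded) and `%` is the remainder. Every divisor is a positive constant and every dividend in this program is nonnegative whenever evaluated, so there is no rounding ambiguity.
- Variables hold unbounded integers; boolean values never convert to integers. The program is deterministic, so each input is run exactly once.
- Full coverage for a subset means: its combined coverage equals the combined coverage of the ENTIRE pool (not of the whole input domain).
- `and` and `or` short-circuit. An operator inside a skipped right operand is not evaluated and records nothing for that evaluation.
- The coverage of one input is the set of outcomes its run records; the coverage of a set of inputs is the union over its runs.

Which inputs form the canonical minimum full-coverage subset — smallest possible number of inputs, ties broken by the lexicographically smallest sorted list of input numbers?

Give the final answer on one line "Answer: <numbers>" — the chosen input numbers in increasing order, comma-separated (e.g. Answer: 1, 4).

input #1, b=4, c=5: events B1->F, B3->S, B2->T, B4->T, B8->F, B9->T; outcomes B1=F, B2=T, B3=S, B4=T, B8=F, B9=T
input #2, b=1, c=3: events B1->F, B3->S, B2->T, B4->T, B8->F, B9->T; outcomes B1=F, B2=T, B3=S, B4=T, B8=F, B9=T
input #3, b=2, c=2: events B1->T, B3->S, B2->T, B4->T, B8->F, B9->T; outcomes B1=T, B2=T, B3=S, B4=T, B8=F, B9=T
input #4, b=5, c=-1: events B1->T, B3->E, B2->F, B4->F, B6->S, B5->T, B8->F, B9->T; outcomes B1=T, B2=F, B3=E, B4=F, B5=T, B6=S, B8=F, B9=T
input #5, b=3, c=-1: events B1->F, B3->S, B2->T, B4->T, B8->T; outcomes B1=F, B2=T, B3=S, B4=T, B8=T
input #6, b=5, c=6: events B1->T, B3->E, B2->F, B4->F, B6->E, B5->F, B7->T, B8->F, B9->T; outcomes B1=T, B2=F, B3=E, B4=F, B5=F, B6=E, B7=T, B8=F, B9=T
input #7, b=3, c=6: events B1->F, B3->S, B2->T, B4->T, B8->T; outcomes B1=F, B2=T, B3=S, B4=T, B8=T
input #8, b=3, c=2: events B1->F, B3->S, B2->T, B4->T, B8->T; outcomes B1=F, B2=T, B3=S, B4=T, B8=T
input #9, b=5, c=5: events B1->T, B3->E, B2->F, B4->F, B6->E, B5->F, B7->T, B8->F, B9->T; outcomes B1=T, B2=F, B3=E, B4=F, B5=F, B6=E, B7=T, B8=F, B9=T
input #10, b=1, c=5: events B1->F, B3->S, B2->T, B4->T, B8->F, B9->T; outcomes B1=F, B2=T, B3=S, B4=T, B8=F, B9=T
union over all inputs: B1=T, B1=F, B2=T, B2=F, B3=S, B3=E, B4=T, B4=F, B5=T, B5=F, B6=S, B6=E, B7=T, B8=T, B8=F, B9=T (16 outcomes)
no size-1 subset reaches all 16 outcomes (best union: 9/16)
no size-2 subset reaches all 16 outcomes (best union: 14/16)
at size 3, {4, 5, 6} reaches all 16 outcomes; every lexicographically earlier size-3 subset fails

Answer: 4, 5, 6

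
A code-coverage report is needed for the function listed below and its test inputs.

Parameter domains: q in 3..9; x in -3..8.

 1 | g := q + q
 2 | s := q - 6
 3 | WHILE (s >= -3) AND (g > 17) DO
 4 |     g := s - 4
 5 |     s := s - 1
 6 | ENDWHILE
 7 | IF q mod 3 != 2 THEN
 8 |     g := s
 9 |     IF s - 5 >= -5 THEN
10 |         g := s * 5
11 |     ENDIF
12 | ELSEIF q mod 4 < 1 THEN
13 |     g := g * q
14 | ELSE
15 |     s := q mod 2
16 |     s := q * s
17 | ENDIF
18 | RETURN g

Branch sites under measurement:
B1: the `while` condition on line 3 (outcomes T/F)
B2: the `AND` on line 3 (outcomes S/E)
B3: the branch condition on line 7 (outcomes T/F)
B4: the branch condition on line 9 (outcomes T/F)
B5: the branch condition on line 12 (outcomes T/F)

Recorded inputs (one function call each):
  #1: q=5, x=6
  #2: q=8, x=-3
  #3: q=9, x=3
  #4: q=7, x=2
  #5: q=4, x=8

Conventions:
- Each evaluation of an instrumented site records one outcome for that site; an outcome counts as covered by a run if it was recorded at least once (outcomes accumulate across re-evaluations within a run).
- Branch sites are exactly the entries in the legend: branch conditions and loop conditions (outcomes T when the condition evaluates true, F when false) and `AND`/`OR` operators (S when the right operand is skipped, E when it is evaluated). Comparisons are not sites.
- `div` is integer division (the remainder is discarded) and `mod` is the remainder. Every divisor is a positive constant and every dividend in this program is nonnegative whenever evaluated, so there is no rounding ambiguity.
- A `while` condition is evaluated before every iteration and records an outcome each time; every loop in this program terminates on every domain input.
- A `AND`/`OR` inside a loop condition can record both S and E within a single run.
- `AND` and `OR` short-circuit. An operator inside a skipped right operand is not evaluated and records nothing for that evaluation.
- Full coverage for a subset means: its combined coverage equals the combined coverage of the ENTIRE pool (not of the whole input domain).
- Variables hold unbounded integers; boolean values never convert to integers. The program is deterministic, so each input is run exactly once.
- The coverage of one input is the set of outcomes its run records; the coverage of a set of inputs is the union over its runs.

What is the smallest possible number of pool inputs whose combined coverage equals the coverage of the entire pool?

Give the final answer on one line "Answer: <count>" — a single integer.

run #1 (q=5, x=6) runs B2->E, B1->F, B3->F, B5->F; records B1=F, B2=E, B3=F, B5=F
run #2 (q=8, x=-3) runs B2->E, B1->F, B3->F, B5->T; records B1=F, B2=E, B3=F, B5=T
run #3 (q=9, x=3) runs B2->E, B1->T, B2->E, B1->F, B3->T, B4->T; records B1=T, B1=F, B2=E, B3=T, B4=T
run #4 (q=7, x=2) runs B2->E, B1->F, B3->T, B4->T; records B1=F, B2=E, B3=T, B4=T
run #5 (q=4, x=8) runs B2->E, B1->F, B3->T, B4->F; records B1=F, B2=E, B3=T, B4=F
the full pool covers 9 outcomes: B1=T, B1=F, B2=E, B3=T, B3=F, B4=T, B4=F, B5=T, B5=F
no size-1 subset reaches all 9 outcomes (best union: 5/9)
no size-2 subset reaches all 9 outcomes (best union: 7/9)
no size-3 subset reaches all 9 outcomes (best union: 8/9)
the canonical winner is {1, 2, 3, 5}: size 4, full 9-outcome coverage, earliest index list among size-4 covers

Answer: 4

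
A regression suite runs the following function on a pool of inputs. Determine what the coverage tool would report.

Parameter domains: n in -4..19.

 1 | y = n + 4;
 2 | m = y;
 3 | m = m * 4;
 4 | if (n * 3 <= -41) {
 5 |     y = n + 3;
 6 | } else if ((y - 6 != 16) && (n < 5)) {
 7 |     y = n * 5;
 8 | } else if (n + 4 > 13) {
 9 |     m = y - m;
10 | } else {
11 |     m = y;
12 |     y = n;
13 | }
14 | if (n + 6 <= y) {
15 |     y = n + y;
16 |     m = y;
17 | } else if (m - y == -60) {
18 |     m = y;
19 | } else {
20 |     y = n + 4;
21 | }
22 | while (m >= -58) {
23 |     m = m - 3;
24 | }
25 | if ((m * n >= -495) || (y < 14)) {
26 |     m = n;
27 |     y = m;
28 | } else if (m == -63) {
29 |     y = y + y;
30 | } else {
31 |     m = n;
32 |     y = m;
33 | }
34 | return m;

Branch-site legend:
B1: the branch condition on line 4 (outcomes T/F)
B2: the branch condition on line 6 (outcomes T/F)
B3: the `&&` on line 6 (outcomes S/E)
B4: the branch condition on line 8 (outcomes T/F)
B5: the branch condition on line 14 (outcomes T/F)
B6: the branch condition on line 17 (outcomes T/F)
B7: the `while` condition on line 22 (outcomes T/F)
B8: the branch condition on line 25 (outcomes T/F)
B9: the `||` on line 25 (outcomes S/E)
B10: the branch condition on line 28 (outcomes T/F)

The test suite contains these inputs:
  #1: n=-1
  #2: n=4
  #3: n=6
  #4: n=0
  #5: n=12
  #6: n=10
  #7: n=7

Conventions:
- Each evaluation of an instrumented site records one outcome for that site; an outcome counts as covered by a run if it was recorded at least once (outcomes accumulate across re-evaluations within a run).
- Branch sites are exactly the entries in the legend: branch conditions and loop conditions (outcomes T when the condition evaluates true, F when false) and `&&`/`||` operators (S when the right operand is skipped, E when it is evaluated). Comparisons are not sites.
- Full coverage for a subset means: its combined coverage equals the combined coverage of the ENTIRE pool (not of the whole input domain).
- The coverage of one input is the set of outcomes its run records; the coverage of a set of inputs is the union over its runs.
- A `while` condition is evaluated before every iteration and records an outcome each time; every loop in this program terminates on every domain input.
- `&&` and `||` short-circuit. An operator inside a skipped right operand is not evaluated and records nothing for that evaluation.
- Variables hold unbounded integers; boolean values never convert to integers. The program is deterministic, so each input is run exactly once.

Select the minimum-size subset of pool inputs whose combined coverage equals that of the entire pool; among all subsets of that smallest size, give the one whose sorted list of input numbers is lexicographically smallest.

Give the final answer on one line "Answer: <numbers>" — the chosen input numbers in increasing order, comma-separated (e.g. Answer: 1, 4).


input #1, n=-1: events B1->F, B3->E, B2->T, B5->F, B6->F, B7->T, B7->T, B7->T, B7->T, B7->T, B7->T, B7->T, B7->T, B7->T, ...; outcomes B1=F, B2=T, B3=E, B5=F, B6=F, B7=T, B7=F, B8=T, B9=S
input #2, n=4: events B1->F, B3->E, B2->T, B5->T, B7->T, B7->T, B7->T, B7->T, B7->T, B7->T, B7->T, B7->T, B7->T, B7->T, ...; outcomes B1=F, B2=T, B3=E, B5=T, B7=T, B7=F, B8=T, B9=S
input #3, n=6: events B1->F, B3->E, B2->F, B4->F, B5->F, B6->F, B7->T, B7->T, B7->T, B7->T, B7->T, B7->T, B7->T, B7->T, ...; outcomes B1=F, B2=F, B3=E, B4=F, B5=F, B6=F, B7=T, B7=F, B8=T, B9=S
input #4, n=0: events B1->F, B3->E, B2->T, B5->F, B6->F, B7->T, B7->T, B7->T, B7->T, B7->T, B7->T, B7->T, B7->T, B7->T, ...; outcomes B1=F, B2=T, B3=E, B5=F, B6=F, B7=T, B7=F, B8=T, B9=S
input #5, n=12: events B1->F, B3->E, B2->F, B4->T, B5->F, B6->F, B7->T, B7->T, B7->T, B7->T, B7->F, B9->E, B8->F, B10->F; outcomes B1=F, B2=F, B3=E, B4=T, B5=F, B6=F, B7=T, B7=F, B8=F, B9=E, B10=F
input #6, n=10: events B1->F, B3->E, B2->F, B4->T, B5->F, B6->F, B7->T, B7->T, B7->T, B7->T, B7->T, B7->T, B7->F, B9->E, ...; outcomes B1=F, B2=F, B3=E, B4=T, B5=F, B6=F, B7=T, B7=F, B8=F, B9=E, B10=F
input #7, n=7: events B1->F, B3->E, B2->F, B4->F, B5->F, B6->F, B7->T, B7->T, B7->T, B7->T, B7->T, B7->T, B7->T, B7->T, ...; outcomes B1=F, B2=F, B3=E, B4=F, B5=F, B6=F, B7=T, B7=F, B8=T, B9=S
together the pool reaches 16 outcomes: B1=F, B2=T, B2=F, B3=E, B4=T, B4=F, B5=T, B5=F, B6=F, B7=T, B7=F, B8=T, B8=F, B9=S, B9=E, B10=F
every size-1 subset falls short of the 16 outcomes (best: 11/16)
every size-2 subset falls short of the 16 outcomes (best: 15/16)
inputs {2, 3, 5} (size 3) cover everything; no size-3 subset with a lexicographically smaller index list covers all 16
Answer: 2, 3, 5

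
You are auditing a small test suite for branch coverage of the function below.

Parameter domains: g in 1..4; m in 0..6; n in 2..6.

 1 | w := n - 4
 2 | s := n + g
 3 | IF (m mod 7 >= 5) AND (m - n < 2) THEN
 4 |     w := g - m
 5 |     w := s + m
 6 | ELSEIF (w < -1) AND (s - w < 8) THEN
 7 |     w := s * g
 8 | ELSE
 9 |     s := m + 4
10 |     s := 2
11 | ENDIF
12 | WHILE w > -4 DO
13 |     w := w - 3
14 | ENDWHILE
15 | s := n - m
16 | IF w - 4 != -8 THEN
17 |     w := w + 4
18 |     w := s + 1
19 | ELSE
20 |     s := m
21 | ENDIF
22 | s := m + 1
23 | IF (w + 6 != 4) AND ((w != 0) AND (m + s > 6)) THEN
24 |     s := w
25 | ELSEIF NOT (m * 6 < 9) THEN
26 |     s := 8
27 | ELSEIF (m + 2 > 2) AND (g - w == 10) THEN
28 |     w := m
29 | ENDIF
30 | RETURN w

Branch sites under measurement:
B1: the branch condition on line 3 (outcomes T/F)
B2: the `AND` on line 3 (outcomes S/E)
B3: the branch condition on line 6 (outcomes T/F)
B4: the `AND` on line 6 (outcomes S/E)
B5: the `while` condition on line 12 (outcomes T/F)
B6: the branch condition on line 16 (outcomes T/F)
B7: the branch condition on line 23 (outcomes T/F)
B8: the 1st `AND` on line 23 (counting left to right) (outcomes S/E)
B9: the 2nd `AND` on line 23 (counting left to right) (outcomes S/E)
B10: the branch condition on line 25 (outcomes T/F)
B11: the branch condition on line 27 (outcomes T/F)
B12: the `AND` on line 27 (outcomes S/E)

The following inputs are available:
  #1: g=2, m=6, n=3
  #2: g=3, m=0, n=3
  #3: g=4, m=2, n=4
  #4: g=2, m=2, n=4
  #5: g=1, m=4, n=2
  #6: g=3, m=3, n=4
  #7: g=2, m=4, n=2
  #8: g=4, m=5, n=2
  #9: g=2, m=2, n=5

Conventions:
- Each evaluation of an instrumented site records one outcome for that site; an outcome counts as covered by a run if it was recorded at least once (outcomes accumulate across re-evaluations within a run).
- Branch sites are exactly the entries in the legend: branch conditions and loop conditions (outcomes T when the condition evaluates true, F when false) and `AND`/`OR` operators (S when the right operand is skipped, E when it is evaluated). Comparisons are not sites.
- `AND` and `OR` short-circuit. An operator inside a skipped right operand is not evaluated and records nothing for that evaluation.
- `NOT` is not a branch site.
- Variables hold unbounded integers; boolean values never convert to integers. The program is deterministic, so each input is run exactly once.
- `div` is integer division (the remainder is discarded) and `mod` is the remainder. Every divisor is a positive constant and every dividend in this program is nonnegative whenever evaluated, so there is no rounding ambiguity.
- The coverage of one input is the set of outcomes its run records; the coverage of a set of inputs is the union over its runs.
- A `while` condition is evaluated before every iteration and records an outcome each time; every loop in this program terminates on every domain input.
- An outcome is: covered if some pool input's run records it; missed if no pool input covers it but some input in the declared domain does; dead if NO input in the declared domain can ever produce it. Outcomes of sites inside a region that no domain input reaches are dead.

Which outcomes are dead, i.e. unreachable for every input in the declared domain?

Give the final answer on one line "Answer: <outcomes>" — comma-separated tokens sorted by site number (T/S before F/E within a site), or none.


exhaustive pass over the 140-input domain:
  B11=T: never recorded by any domain input -> dead
  reachable outcomes have witnesses, e.g. B1=T (e.g. g=1, m=5, n=4), B1=F (e.g. g=1, m=0, n=2), B2=S (e.g. g=1, m=0, n=2), B2=E (e.g. g=1, m=5, n=2)
Answer: B11=T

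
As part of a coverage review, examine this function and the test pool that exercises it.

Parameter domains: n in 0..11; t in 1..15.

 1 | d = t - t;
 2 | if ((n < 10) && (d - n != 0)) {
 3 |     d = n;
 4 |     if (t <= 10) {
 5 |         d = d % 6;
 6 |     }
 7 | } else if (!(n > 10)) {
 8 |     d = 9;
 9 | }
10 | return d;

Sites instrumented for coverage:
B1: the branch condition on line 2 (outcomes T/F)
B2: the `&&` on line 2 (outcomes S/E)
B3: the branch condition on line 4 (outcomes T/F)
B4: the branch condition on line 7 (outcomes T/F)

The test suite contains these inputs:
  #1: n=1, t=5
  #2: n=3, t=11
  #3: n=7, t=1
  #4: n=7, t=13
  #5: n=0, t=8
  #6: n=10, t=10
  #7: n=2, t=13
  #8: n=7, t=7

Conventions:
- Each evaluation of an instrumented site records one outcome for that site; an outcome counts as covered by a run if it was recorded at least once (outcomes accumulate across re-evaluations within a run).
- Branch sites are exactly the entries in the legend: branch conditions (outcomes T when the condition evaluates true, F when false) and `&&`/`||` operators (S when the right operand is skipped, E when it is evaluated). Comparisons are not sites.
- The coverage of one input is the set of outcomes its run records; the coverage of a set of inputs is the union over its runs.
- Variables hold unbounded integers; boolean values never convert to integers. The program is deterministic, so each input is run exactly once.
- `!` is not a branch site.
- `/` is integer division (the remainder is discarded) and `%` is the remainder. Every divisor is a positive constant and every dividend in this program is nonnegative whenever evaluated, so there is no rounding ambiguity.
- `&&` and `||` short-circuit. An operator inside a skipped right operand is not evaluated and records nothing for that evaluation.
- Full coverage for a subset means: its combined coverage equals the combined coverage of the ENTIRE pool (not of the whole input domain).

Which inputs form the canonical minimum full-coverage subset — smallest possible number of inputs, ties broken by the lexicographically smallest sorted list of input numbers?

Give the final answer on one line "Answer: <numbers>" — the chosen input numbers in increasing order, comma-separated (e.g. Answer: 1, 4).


#1 (n=1, t=5) -> covered: B1=T, B2=E, B3=T
#2 (n=3, t=11) -> covered: B1=T, B2=E, B3=F
#3 (n=7, t=1) -> covered: B1=T, B2=E, B3=T
#4 (n=7, t=13) -> covered: B1=T, B2=E, B3=F
#5 (n=0, t=8) -> covered: B1=F, B2=E, B4=T
#6 (n=10, t=10) -> covered: B1=F, B2=S, B4=T
#7 (n=2, t=13) -> covered: B1=T, B2=E, B3=F
#8 (n=7, t=7) -> covered: B1=T, B2=E, B3=T
together the pool reaches 7 outcomes: B1=T, B1=F, B2=S, B2=E, B3=T, B3=F, B4=T
every size-1 subset falls short of the 7 outcomes (best: 3/7)
every size-2 subset falls short of the 7 outcomes (best: 6/7)
inputs {1, 2, 6} (size 3) cover everything; no size-3 subset with a lexicographically smaller index list covers all 7
Answer: 1, 2, 6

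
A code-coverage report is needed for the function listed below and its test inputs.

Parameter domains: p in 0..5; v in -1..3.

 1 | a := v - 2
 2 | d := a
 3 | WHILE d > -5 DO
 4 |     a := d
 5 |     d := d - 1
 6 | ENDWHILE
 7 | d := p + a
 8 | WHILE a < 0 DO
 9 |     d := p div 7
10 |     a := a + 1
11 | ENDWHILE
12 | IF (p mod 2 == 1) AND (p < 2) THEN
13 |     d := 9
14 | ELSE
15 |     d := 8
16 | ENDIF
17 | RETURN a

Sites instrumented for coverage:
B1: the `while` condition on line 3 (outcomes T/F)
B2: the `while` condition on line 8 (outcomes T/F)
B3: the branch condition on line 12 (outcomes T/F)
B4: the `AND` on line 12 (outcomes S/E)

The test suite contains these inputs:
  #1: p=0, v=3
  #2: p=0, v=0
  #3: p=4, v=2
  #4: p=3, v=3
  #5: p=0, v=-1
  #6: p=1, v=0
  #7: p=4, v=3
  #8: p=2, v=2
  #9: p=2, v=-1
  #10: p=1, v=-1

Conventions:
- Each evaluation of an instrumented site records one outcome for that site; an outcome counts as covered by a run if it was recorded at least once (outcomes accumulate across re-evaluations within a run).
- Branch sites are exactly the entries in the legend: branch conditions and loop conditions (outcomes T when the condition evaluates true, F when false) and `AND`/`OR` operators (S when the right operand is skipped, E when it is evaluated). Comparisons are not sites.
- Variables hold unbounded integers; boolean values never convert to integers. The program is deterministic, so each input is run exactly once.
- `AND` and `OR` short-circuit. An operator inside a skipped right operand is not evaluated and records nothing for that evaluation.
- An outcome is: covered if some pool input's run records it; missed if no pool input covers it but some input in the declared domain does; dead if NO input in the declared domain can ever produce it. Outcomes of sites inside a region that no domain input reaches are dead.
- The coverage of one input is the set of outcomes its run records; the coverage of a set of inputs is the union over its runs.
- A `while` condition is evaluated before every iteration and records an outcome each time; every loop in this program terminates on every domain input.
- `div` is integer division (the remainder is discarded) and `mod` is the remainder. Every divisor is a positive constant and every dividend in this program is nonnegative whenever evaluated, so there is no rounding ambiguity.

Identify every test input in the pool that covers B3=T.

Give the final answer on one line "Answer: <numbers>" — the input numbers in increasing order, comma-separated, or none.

input #1 (p=0, v=3): misses B3=T
input #2 (p=0, v=0): misses B3=T
input #3 (p=4, v=2): misses B3=T
input #4 (p=3, v=3): misses B3=T
input #5 (p=0, v=-1): misses B3=T
input #6 (p=1, v=0): covers B3=T
input #7 (p=4, v=3): misses B3=T
input #8 (p=2, v=2): misses B3=T
input #9 (p=2, v=-1): misses B3=T
input #10 (p=1, v=-1): covers B3=T

Answer: 6, 10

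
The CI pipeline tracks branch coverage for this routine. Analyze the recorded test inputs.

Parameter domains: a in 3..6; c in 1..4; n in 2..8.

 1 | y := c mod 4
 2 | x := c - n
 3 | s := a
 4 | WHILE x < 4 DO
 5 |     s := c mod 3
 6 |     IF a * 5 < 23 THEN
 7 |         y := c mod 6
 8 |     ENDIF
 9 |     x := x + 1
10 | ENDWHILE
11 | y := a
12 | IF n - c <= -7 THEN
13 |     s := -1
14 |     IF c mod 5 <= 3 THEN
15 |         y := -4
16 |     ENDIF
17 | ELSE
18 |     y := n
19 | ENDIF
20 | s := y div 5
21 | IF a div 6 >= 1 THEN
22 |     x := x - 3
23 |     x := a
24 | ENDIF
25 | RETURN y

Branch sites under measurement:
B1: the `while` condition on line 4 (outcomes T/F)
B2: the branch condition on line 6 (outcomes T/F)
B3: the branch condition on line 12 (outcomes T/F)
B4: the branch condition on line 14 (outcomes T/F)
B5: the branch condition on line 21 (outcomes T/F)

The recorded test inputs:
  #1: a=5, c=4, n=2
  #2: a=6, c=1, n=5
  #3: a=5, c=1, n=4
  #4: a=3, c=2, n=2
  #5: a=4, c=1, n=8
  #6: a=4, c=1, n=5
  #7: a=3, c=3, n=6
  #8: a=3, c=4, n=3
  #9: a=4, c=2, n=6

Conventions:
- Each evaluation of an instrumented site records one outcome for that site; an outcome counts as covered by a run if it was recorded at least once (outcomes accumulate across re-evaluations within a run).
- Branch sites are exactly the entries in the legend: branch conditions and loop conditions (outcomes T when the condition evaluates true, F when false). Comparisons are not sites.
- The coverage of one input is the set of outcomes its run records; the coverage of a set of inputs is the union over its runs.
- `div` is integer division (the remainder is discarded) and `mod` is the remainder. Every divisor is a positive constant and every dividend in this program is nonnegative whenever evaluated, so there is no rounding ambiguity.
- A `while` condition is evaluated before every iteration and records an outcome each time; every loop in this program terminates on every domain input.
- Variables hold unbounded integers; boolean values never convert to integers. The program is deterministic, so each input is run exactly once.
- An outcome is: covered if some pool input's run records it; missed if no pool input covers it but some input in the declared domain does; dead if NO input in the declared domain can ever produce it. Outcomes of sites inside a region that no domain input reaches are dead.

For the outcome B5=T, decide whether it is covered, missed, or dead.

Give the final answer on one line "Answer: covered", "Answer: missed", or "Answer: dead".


B5=T is recorded by pool input(s) 2 -> covered
Answer: covered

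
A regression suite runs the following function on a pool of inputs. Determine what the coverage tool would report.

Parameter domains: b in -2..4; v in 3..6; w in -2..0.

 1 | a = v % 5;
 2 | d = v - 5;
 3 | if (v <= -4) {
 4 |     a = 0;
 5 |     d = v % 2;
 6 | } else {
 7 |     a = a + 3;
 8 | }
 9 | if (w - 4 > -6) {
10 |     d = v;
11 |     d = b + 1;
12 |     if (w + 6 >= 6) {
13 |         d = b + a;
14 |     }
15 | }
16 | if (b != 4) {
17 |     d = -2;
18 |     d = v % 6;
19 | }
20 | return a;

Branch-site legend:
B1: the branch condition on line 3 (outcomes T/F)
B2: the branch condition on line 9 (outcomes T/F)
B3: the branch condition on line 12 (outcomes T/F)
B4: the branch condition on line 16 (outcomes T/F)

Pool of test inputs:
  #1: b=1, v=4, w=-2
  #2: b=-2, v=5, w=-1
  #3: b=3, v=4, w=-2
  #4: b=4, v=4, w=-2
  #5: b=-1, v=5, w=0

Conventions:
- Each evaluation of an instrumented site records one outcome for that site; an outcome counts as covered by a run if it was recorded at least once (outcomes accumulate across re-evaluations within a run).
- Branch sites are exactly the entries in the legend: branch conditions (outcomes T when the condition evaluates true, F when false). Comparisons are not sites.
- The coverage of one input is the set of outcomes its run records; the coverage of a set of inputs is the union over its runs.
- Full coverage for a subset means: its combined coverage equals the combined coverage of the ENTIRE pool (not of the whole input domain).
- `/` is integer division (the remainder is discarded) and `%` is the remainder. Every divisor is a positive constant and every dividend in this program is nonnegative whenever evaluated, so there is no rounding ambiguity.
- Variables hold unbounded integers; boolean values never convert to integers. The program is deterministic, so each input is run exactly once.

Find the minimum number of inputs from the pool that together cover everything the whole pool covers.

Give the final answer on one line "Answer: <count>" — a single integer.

input #1, b=1, v=4, w=-2: events B1->F, B2->F, B4->T; outcomes B1=F, B2=F, B4=T
input #2, b=-2, v=5, w=-1: events B1->F, B2->T, B3->F, B4->T; outcomes B1=F, B2=T, B3=F, B4=T
input #3, b=3, v=4, w=-2: events B1->F, B2->F, B4->T; outcomes B1=F, B2=F, B4=T
input #4, b=4, v=4, w=-2: events B1->F, B2->F, B4->F; outcomes B1=F, B2=F, B4=F
input #5, b=-1, v=5, w=0: events B1->F, B2->T, B3->T, B4->T; outcomes B1=F, B2=T, B3=T, B4=T
the full pool covers 7 outcomes: B1=F, B2=T, B2=F, B3=T, B3=F, B4=T, B4=F
size 1 is not enough: best union over all size-1 subsets is 4/7
size 2 is not enough: best union over all size-2 subsets is 6/7
inputs {2, 4, 5} (size 3) cover everything; no size-3 subset with a lexicographically smaller index list covers all 7

Answer: 3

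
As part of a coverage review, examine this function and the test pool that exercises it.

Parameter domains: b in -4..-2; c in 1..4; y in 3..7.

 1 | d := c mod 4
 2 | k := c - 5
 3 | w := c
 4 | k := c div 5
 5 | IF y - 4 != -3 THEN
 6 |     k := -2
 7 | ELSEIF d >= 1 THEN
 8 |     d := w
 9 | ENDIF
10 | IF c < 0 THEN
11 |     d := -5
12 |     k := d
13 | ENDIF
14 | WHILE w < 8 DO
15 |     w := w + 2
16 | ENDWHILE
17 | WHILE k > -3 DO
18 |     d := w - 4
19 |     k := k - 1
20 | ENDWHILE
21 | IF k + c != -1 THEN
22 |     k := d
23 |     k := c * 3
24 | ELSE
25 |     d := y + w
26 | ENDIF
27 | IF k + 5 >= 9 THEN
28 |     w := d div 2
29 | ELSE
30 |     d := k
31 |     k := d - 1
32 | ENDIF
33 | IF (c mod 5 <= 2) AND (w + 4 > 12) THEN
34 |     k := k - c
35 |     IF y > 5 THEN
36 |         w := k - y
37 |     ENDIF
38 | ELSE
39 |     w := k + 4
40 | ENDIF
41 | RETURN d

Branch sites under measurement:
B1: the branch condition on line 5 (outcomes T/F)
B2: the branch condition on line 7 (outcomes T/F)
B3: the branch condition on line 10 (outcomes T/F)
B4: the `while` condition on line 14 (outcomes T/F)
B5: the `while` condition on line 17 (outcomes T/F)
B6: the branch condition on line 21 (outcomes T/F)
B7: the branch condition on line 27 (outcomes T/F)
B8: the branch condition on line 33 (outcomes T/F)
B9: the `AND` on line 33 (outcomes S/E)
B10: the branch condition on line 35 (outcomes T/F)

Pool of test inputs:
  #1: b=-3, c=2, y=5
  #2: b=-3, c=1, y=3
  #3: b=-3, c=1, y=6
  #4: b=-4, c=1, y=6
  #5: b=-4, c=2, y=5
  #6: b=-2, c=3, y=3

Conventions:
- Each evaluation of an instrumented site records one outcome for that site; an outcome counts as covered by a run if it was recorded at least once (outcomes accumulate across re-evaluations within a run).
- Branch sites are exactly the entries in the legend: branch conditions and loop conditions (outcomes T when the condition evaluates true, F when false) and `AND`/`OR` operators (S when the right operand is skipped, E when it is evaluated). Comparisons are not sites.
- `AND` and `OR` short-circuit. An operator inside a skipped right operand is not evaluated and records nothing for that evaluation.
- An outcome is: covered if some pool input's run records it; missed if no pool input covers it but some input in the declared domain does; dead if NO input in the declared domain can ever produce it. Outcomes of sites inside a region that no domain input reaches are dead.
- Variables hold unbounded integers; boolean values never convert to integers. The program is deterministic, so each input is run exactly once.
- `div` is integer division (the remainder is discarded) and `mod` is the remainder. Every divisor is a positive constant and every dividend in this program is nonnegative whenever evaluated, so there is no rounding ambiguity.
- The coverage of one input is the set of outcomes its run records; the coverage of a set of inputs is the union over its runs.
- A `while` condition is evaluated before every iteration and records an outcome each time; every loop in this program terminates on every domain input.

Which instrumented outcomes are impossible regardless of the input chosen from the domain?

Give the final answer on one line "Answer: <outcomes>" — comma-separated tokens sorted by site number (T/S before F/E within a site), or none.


sweeping the full domain (60 inputs) for each outcome:
  B1=F: never recorded by any domain input -> dead
  B2=T: never recorded by any domain input -> dead
  B2=F: never recorded by any domain input -> dead
  B3=T: never recorded by any domain input -> dead
  reachable outcomes have witnesses, e.g. B1=T (e.g. b=-4, c=1, y=3), B3=F (e.g. b=-4, c=1, y=3), B4=T (e.g. b=-4, c=1, y=3), B4=F (e.g. b=-4, c=1, y=3)
Answer: B1=F, B2=T, B2=F, B3=T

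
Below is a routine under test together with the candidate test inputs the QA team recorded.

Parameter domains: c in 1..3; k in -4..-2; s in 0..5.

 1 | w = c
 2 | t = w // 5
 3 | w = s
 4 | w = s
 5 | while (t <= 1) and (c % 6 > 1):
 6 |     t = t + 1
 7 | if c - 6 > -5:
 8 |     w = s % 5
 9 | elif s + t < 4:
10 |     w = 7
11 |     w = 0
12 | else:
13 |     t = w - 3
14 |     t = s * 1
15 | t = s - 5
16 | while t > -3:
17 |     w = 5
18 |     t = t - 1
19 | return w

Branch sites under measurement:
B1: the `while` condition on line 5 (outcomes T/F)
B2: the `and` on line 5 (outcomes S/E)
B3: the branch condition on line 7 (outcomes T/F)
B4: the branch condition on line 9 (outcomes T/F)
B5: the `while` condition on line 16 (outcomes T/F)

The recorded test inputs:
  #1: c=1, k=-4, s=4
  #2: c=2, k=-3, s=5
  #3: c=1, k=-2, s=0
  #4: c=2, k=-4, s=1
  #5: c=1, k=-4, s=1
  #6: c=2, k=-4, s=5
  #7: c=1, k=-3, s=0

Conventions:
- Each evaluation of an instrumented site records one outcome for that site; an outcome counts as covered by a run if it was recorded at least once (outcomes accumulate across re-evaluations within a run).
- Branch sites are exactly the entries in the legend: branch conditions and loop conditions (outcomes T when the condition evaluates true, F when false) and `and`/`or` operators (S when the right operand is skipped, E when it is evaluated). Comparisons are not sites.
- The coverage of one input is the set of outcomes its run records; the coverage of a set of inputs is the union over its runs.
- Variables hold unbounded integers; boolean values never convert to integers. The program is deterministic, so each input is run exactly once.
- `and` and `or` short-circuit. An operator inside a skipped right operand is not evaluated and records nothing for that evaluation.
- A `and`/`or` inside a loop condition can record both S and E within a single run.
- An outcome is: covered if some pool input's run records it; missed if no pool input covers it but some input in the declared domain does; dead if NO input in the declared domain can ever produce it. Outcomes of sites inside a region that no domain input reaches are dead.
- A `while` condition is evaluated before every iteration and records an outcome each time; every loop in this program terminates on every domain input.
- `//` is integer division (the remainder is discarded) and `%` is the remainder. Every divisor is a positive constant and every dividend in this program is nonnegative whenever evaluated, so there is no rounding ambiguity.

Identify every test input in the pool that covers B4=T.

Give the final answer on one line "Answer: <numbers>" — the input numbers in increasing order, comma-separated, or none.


input #1 (c=1, k=-4, s=4): does not produce B4=T
input #2 (c=2, k=-3, s=5): does not produce B4=T
input #3 (c=1, k=-2, s=0): produces B4=T
input #4 (c=2, k=-4, s=1): does not produce B4=T
input #5 (c=1, k=-4, s=1): produces B4=T
input #6 (c=2, k=-4, s=5): does not produce B4=T
input #7 (c=1, k=-3, s=0): produces B4=T
Answer: 3, 5, 7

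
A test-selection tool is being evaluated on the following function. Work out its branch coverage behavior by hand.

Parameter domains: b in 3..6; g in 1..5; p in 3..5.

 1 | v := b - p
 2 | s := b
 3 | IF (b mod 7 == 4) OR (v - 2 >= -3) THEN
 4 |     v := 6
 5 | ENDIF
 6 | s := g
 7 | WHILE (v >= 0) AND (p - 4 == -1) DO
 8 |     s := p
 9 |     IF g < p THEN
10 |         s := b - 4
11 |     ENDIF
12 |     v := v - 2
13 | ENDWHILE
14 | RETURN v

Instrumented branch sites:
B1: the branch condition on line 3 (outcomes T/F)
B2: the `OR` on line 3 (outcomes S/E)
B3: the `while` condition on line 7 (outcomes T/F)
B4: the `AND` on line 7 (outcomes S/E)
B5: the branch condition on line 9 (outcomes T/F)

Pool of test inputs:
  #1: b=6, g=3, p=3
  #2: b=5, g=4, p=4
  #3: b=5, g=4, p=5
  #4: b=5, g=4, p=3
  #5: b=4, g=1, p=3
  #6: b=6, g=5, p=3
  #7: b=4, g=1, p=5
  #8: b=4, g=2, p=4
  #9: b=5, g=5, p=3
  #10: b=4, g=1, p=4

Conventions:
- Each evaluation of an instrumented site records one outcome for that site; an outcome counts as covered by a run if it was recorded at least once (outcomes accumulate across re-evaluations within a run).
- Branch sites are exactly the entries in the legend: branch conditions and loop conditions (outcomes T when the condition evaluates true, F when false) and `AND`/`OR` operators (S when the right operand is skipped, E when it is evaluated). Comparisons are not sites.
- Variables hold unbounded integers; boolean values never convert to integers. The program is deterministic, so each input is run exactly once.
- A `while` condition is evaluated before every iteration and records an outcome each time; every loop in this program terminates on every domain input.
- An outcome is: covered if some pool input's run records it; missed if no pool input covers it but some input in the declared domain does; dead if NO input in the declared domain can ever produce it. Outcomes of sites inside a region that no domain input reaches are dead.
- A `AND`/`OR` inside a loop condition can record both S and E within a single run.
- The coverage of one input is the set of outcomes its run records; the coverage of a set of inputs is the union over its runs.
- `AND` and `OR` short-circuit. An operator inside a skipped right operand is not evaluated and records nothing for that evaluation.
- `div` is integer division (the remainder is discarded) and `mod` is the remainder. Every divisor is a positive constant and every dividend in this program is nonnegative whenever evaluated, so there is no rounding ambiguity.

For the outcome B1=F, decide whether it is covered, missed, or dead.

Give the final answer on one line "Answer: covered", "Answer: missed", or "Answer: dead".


no pool input records B1=F
but domain input (b=3, g=1, p=5) does record it -> reachable, so missed
Answer: missed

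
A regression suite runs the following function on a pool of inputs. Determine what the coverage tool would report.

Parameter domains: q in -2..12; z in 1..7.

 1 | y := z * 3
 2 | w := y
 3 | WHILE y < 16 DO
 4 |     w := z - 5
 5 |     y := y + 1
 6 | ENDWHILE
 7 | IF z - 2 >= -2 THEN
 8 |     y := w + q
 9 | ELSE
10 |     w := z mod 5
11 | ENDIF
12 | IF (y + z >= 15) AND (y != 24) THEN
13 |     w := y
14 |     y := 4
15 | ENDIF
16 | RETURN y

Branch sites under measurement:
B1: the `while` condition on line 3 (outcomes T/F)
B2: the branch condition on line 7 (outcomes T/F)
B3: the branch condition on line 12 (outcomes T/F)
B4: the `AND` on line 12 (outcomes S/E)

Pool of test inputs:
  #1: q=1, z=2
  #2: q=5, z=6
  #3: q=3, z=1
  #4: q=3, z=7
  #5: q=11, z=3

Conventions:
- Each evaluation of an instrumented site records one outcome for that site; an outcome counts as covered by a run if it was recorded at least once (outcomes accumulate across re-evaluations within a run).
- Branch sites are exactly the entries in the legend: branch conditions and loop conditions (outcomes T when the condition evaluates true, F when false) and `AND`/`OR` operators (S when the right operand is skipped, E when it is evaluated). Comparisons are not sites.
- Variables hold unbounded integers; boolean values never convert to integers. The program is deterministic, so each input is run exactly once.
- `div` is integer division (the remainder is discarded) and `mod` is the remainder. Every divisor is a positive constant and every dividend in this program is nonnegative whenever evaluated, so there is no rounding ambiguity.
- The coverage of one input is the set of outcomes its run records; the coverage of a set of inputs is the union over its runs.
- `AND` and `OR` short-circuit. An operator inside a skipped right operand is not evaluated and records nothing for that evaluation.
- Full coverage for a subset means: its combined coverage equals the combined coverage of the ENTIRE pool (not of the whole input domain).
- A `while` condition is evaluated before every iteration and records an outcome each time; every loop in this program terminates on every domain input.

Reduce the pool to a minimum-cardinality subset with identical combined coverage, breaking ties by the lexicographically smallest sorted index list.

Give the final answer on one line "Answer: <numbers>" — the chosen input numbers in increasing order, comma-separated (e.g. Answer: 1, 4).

input #1, q=1, z=2: outcomes B1=T, B1=F, B2=T, B3=F, B4=S
input #2, q=5, z=6: outcomes B1=F, B2=T, B3=T, B4=E
input #3, q=3, z=1: outcomes B1=T, B1=F, B2=T, B3=F, B4=S
input #4, q=3, z=7: outcomes B1=F, B2=T, B3=F, B4=E
input #5, q=11, z=3: outcomes B1=T, B1=F, B2=T, B3=F, B4=S
pool-wide coverage (7 outcomes): B1=T, B1=F, B2=T, B3=T, B3=F, B4=S, B4=E
no size-1 subset reaches all 7 outcomes (best union: 5/7)
size 2: inputs {1, 2} cover all 7 outcomes, and no lexicographically smaller subset of this size does

Answer: 1, 2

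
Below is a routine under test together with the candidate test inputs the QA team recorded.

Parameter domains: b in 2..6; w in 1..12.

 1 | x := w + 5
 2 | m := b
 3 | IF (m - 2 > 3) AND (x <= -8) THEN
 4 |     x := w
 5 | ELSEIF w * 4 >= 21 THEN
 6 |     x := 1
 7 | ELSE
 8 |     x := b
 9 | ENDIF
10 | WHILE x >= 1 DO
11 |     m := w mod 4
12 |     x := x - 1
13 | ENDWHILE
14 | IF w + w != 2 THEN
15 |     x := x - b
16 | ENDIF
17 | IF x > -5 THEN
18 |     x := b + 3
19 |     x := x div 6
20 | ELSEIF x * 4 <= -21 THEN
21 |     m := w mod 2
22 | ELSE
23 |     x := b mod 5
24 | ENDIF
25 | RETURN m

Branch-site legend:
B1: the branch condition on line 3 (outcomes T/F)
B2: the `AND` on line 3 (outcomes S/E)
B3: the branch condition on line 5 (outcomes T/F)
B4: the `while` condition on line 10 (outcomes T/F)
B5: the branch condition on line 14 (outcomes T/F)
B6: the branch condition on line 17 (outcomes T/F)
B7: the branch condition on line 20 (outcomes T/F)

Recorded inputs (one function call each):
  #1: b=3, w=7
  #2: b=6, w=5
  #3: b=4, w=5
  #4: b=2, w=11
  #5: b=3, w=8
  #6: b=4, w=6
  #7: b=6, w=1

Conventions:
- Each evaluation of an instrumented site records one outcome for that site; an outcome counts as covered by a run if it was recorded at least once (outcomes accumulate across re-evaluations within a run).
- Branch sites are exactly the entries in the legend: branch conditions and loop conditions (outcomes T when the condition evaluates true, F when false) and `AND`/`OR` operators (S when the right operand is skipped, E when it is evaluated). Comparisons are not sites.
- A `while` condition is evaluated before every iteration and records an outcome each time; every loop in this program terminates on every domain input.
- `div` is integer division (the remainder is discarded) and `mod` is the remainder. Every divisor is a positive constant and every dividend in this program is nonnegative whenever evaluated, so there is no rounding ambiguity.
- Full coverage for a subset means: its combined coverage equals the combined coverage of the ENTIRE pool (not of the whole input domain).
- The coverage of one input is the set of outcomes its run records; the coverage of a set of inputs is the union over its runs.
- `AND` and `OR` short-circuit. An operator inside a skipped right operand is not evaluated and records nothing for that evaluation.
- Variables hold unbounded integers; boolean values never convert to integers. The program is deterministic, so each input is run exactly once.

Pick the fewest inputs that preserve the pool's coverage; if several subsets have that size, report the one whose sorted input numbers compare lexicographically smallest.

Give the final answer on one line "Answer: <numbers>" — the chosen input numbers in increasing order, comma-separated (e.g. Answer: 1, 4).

input #1 (b=3, w=7): covers B1=F, B2=S, B3=T, B4=T, B4=F, B5=T, B6=T
input #2 (b=6, w=5): covers B1=F, B2=E, B3=F, B4=T, B4=F, B5=T, B6=F, B7=T
input #3 (b=4, w=5): covers B1=F, B2=S, B3=F, B4=T, B4=F, B5=T, B6=T
input #4 (b=2, w=11): covers B1=F, B2=S, B3=T, B4=T, B4=F, B5=T, B6=T
input #5 (b=3, w=8): covers B1=F, B2=S, B3=T, B4=T, B4=F, B5=T, B6=T
input #6 (b=4, w=6): covers B1=F, B2=S, B3=T, B4=T, B4=F, B5=T, B6=T
input #7 (b=6, w=1): covers B1=F, B2=E, B3=F, B4=T, B4=F, B5=F, B6=T
the full pool covers 12 outcomes: B1=F, B2=S, B2=E, B3=T, B3=F, B4=T, B4=F, B5=T, B5=F, B6=T, B6=F, B7=T
every size-1 subset falls short of the 12 outcomes (best: 8/12)
every size-2 subset falls short of the 12 outcomes (best: 11/12)
inputs {1, 2, 7} (size 3) cover everything; no size-3 subset with a lexicographically smaller index list covers all 12

Answer: 1, 2, 7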